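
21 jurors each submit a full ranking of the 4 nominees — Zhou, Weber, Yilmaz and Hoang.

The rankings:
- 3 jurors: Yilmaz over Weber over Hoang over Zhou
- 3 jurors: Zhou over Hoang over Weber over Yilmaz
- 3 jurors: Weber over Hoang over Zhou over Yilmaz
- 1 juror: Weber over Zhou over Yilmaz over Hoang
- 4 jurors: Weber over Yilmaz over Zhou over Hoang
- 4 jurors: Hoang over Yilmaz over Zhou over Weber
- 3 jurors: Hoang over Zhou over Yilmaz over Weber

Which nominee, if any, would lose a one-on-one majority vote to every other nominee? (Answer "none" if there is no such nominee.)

Head-to-head results (21 jurors):
Zhou vs Weber: Weber, 11–10.
Zhou vs Yilmaz: 3+3+1+3 = 10 for Zhou, 11 for Yilmaz — Yilmaz by 11–10.
Zhou vs Hoang: Hoang wins 13–8.
Weber vs Yilmaz: Weber preferred on 3+3+1+4 = 11 ballots; Weber wins 11–10.
Weber vs Hoang: 3+3+1+4 = 11 for Weber, 10 for Hoang — Weber by 11–10.
Yilmaz vs Hoang: Hoang, 13–8.
Zhou loses to every other nominee — it is the Condorcet loser.

Zhou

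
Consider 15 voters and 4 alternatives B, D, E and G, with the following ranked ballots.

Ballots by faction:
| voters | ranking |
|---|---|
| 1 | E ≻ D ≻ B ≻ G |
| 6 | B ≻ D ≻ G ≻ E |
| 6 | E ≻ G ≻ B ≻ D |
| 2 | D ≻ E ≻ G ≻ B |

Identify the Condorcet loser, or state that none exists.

none

Pairwise majorities:
B vs D: 12 to 3, B.
B–E: E 9–6.
B vs G: G wins 8–7.
D–E: D 8–7.
D–G: D 9–6.
E vs G: E wins 9–6.
Each alternative has at least one pairwise win (B beats D; D beats E; E beats B; G beats B) — no Condorcet loser.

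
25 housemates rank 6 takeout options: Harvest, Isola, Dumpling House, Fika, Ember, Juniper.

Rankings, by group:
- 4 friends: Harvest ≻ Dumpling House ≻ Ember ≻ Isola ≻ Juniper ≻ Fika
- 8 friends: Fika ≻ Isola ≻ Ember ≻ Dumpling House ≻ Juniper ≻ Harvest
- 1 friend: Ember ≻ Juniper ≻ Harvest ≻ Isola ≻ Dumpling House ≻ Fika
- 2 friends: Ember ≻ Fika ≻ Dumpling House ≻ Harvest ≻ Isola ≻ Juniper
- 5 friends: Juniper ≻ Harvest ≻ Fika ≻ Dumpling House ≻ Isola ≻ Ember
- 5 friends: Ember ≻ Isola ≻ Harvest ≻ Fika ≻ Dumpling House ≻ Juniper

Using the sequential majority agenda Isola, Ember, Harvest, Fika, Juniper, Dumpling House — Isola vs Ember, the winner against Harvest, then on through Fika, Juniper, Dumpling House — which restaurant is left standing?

Fika

Round 1: Isola vs Ember — 13–12, Isola advances.
Round 2: Isola vs Harvest — 13–12, Isola advances.
Round 3: Isola vs Fika — 10–15, Fika advances.
Round 4: Fika vs Juniper — 15–10, Fika advances.
Round 5: Fika vs Dumpling House — 20–5, Fika advances.
The agenda winner is Fika.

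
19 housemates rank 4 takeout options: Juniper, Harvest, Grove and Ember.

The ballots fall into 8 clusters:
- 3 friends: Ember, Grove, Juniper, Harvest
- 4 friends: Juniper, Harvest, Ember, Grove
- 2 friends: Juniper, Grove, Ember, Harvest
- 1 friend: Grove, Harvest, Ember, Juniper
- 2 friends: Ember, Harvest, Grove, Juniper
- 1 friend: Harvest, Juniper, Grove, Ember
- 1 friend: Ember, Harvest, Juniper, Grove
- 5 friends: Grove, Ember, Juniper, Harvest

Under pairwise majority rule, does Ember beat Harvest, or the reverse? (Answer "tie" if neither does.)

Ballots ranking Ember above Harvest: 3 + 2 + 2 + 1 + 5 = 13.
Ballots ranking Harvest above Ember: 19 − 13 = 6.
Ember wins the head-to-head 13–6.

Ember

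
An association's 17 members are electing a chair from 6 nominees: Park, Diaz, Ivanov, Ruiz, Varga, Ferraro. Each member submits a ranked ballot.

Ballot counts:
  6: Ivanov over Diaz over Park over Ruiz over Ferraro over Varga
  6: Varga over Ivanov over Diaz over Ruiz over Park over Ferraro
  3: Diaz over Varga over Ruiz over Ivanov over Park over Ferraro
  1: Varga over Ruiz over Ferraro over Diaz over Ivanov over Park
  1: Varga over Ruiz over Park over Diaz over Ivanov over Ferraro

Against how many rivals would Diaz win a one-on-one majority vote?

Diaz against each rival (17 voters):
Diaz–Park: Diaz 16–1.
Diaz vs Ivanov: Ivanov wins 12–5.
Diaz vs Ruiz: Diaz preferred on 6+6+3 = 15 ballots; Diaz wins 15–2.
Diaz vs Varga: Diaz, 9–8.
Diaz vs Ferraro: Diaz preferred on 6+6+3+1 = 16 ballots; Diaz wins 16–1.
Diaz beats Park, Ruiz, Varga, Ferraro; loses to Ivanov — 4 pairwise wins.

4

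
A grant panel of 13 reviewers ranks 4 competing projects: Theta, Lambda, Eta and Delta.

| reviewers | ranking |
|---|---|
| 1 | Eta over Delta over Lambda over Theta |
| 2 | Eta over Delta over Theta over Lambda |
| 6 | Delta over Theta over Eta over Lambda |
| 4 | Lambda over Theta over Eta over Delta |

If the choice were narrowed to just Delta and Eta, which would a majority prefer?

Ballots ranking Delta above Eta: 6.
Ballots ranking Eta above Delta: 13 − 6 = 7.
Eta wins the head-to-head 7–6.

Eta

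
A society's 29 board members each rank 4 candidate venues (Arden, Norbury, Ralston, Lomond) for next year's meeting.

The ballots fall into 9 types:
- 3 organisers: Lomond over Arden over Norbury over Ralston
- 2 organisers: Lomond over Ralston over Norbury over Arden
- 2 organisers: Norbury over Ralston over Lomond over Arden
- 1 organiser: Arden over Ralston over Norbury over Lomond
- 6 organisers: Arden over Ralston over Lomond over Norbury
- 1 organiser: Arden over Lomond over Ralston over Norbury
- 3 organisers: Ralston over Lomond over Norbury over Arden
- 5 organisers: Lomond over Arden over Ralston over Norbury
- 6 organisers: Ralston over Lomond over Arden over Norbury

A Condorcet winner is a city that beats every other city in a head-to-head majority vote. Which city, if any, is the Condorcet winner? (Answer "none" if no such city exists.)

none

Pairwise majorities:
Arden vs Norbury: 3+1+6+1+5+6 = 22 for Arden, 7 for Norbury — Arden by 22–7.
Arden–Ralston: Arden 16–13.
Arden vs Lomond: Lomond wins 21–8.
Norbury–Ralston: Ralston 24–5.
Norbury vs Lomond: 3 to 26, Lomond.
Ralston vs Lomond: 18 to 11, Ralston.
No city is unbeaten: Arden loses to Lomond; Norbury loses to Arden; Ralston loses to Arden; Lomond loses to Ralston. In particular Arden beats Ralston beats Lomond beats Arden is a majority cycle — no Condorcet winner exists.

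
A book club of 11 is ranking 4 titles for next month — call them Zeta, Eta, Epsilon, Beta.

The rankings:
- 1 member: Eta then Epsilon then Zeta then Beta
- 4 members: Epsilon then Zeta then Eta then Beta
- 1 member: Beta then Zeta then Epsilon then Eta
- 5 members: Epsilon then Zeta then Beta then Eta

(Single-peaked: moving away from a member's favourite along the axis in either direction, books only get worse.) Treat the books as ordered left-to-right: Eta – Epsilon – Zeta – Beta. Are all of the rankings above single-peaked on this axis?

yes

Axis positions: Eta=1, Epsilon=2, Zeta=3, Beta=4.
Ballot type 1 (peak Eta at position 1): ranking walks positions 1-2-3-4, expanding outward from the peak — single-peaked.
Ballot type 2 (peak Epsilon at position 2): ranking walks positions 2-3-1-4, expanding outward from the peak — single-peaked.
Ballot type 3 (peak Beta at position 4): ranking walks positions 4-3-2-1, expanding outward from the peak — single-peaked.
Ballot type 4 (peak Epsilon at position 2): ranking walks positions 2-3-4-1, expanding outward from the peak — single-peaked.
Every ranking is single-peaked on this axis.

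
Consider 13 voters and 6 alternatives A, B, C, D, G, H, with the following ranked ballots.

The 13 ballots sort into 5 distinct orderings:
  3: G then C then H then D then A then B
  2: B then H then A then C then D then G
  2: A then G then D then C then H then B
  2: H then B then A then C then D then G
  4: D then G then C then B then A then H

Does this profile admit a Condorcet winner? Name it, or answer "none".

none

Check each pair by majority over 13 ballots:
A vs B: A is ranked higher on 3+2 = 5 ballots, B on 8. B wins 8–5.
A vs C: 6 to 7, C.
A vs D: D, 7–6.
A vs G: A preferred on 2+2+2 = 6 ballots; G wins 7–6.
A vs H: 6 to 7, H.
B–C: C 9–4.
B–D: D 9–4.
B–G: G 9–4.
B vs H: B is ranked higher on 2+4 = 6 ballots, H on 7. H wins 7–6.
C vs D: C, 7–6.
C vs G: G wins 9–4.
C vs H: C wins 9–4.
D vs G: D, 8–5.
D–H: H 7–6.
G vs H: 3+2+4 = 9 for G, 4 for H — G by 9–4.
Each alternative drops at least one matchup (A loses to B; B loses to C; C loses to G; D loses to C; G loses to D; H loses to C); the cycle C → D → G → C rules out a Condorcet winner.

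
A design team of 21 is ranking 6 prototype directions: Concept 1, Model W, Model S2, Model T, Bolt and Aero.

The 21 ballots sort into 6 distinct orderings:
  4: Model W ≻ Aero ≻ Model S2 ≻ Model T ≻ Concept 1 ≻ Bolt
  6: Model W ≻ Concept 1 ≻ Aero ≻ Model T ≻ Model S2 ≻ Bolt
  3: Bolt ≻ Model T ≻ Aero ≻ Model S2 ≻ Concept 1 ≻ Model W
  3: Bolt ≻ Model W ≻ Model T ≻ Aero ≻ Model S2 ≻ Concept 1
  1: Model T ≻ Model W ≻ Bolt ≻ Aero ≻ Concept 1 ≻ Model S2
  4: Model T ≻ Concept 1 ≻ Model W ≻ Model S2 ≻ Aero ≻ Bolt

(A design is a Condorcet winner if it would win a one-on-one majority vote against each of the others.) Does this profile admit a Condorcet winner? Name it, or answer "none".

Model W

Head-to-head results (21 engineers):
Concept 1 vs Model W: 7 to 14, Model W.
Concept 1–Model S2: Concept 1 11–10.
Concept 1 vs Model T: Concept 1 preferred on 6 ballots; Model T wins 15–6.
Concept 1 vs Bolt: Concept 1 wins 14–7.
Concept 1 vs Aero: Aero, 11–10.
Model W vs Model S2: Model W wins 18–3.
Model W vs Model T: Model W preferred on 4+6+3 = 13 ballots; Model W wins 13–8.
Model W vs Bolt: Model W wins 15–6.
Model W vs Aero: Model W is ranked higher on 4+6+3+1+4 = 18 ballots, Aero on 3. Model W wins 18–3.
Model S2 vs Model T: Model T wins 17–4.
Model S2 vs Bolt: Model S2 wins 14–7.
Model S2 vs Aero: Model S2 preferred on 4 ballots; Aero wins 17–4.
Model T vs Bolt: Model T, 15–6.
Model T vs Aero: Model T wins 11–10.
Bolt vs Aero: 7 to 14, Aero.
Model W wins every pairwise contest, so Model W is the Condorcet winner.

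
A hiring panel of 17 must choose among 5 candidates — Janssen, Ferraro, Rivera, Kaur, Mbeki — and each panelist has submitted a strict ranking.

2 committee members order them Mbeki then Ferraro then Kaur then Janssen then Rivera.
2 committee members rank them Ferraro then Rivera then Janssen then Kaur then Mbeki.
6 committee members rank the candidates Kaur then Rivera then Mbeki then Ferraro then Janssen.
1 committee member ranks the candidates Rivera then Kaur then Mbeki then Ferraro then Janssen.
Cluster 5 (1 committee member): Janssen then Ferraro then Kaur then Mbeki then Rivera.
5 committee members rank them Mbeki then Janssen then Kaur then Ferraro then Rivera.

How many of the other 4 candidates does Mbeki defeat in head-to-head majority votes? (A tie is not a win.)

2

Mbeki against each rival (17 committee members):
Mbeki vs Janssen: Mbeki wins 14–3.
Mbeki vs Ferraro: 14 to 3, Mbeki.
Mbeki–Rivera: Rivera 9–8.
Mbeki vs Kaur: Kaur wins 10–7.
Mbeki beats Janssen, Ferraro; loses to Rivera, Kaur — 2 pairwise wins.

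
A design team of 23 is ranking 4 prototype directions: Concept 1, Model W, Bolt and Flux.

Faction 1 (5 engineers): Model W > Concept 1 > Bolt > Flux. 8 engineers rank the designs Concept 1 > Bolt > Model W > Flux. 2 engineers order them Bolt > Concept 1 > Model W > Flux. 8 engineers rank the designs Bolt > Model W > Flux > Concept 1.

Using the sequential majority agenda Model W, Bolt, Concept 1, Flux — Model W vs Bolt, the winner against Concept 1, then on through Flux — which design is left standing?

Round 1: Model W vs Bolt — 5–18, Bolt advances.
Round 2: Bolt vs Concept 1 — 10–13, Concept 1 advances.
Round 3: Concept 1 vs Flux — 15–8, Concept 1 advances.
Concept 1 survives the agenda.

Concept 1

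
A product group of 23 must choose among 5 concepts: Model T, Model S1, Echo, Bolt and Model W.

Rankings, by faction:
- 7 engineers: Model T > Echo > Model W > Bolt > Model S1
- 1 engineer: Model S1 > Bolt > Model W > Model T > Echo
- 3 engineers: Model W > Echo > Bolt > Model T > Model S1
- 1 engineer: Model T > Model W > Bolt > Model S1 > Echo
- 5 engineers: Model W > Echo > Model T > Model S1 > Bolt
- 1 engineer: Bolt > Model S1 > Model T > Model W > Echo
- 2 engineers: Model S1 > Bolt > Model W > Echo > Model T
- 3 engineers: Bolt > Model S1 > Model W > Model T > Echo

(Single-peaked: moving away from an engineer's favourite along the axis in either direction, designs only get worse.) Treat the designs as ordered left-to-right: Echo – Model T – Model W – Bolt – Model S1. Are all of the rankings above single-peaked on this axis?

no

Axis positions: Echo=1, Model T=2, Model W=3, Bolt=4, Model S1=5.
Faction 1 (peak Model T at position 2): ranking walks positions 2-1-3-4-5, expanding outward from the peak — single-peaked.
Faction 2 (peak Model S1 at position 5): ranking walks positions 5-4-3-2-1, expanding outward from the peak — single-peaked.
Faction 3: ranking walks positions 3-1-4-2-5; Echo is ranked above Model T even though Model T lies between Echo and the peak Model W on the axis — preferences dip and rise again. Not single-peaked.
Faction 4 (peak Model T at position 2): ranking walks positions 2-3-4-5-1, expanding outward from the peak — single-peaked.
Faction 5: ranking walks positions 3-1-2-5-4; Echo is ranked above Model T even though Model T lies between Echo and the peak Model W on the axis — preferences dip and rise again. Not single-peaked.
Faction 6: ranking walks positions 4-5-2-3-1; Model T is ranked above Model W even though Model W lies between Model T and the peak Bolt on the axis — preferences dip and rise again. Not single-peaked.
Faction 7: ranking walks positions 5-4-3-1-2; Echo is ranked above Model T even though Model T lies between Echo and the peak Model S1 on the axis — preferences dip and rise again. Not single-peaked.
Faction 8 (peak Bolt at position 4): ranking walks positions 4-5-3-2-1, expanding outward from the peak — single-peaked.
Faction 3 violates single-peakedness, so the profile is not single-peaked on this axis.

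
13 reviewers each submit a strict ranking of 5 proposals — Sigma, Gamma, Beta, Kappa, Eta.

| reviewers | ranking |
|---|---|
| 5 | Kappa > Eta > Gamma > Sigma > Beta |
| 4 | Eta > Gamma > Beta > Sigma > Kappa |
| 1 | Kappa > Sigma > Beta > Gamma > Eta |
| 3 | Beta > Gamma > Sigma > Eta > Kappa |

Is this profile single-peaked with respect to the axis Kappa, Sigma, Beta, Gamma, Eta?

no

Axis positions: Kappa=1, Sigma=2, Beta=3, Gamma=4, Eta=5.
Faction 1: ranking walks positions 1-5-4-2-3; Eta is ranked above Sigma even though Sigma lies between Eta and the peak Kappa on the axis — preferences dip and rise again. Not single-peaked.
Faction 2 (peak Eta at position 5): ranking walks positions 5-4-3-2-1, expanding outward from the peak — single-peaked.
Faction 3 (peak Kappa at position 1): ranking walks positions 1-2-3-4-5, expanding outward from the peak — single-peaked.
Faction 4 (peak Beta at position 3): ranking walks positions 3-4-2-5-1, expanding outward from the peak — single-peaked.
Faction 1 violates single-peakedness, so the profile is not single-peaked on this axis.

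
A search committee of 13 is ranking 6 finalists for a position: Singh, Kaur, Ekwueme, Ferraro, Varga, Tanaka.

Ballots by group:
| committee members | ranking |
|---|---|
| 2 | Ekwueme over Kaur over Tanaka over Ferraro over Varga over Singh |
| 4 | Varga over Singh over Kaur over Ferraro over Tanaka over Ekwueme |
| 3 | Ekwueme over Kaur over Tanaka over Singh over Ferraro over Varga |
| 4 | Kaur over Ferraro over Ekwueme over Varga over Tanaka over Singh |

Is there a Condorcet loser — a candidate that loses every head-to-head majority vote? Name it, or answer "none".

none

Head-to-head results (13 committee members):
Singh vs Kaur: 4 to 9, Kaur.
Singh vs Ekwueme: Ekwueme, 9–4.
Singh–Ferraro: Singh 7–6.
Singh vs Varga: Varga wins 10–3.
Singh vs Tanaka: Tanaka wins 9–4.
Kaur–Ekwueme: Kaur 8–5.
Kaur vs Ferraro: 2+4+3+4 = 13 for Kaur, 0 for Ferraro — Kaur by 13–0.
Kaur vs Varga: Kaur wins 9–4.
Kaur vs Tanaka: Kaur is ranked higher on 2+4+3+4 = 13 ballots, Tanaka on 0. Kaur wins 13–0.
Ekwueme vs Ferraro: Ferraro, 8–5.
Ekwueme vs Varga: Ekwueme is ranked higher on 2+3+4 = 9 ballots, Varga on 4. Ekwueme wins 9–4.
Ekwueme–Tanaka: Ekwueme 9–4.
Ferraro vs Varga: Ferraro is ranked higher on 2+3+4 = 9 ballots, Varga on 4. Ferraro wins 9–4.
Ferraro vs Tanaka: Ferraro, 8–5.
Varga vs Tanaka: Varga wins 8–5.
No candidate is winless: Singh beats Ferraro; Kaur beats Singh; Ekwueme beats Singh; Ferraro beats Ekwueme; Varga beats Singh; Tanaka beats Singh. There is no Condorcet loser.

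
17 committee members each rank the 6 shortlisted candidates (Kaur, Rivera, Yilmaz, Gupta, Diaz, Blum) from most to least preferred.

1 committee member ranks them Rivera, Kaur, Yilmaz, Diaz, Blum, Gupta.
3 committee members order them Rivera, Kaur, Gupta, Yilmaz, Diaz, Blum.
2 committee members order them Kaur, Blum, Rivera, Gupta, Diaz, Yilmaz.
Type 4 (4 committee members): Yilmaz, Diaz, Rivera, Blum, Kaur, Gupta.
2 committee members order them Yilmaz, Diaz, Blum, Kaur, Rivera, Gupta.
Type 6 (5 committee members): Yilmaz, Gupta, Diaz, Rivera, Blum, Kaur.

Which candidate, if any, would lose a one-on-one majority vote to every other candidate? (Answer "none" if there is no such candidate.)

none

Pairwise majorities:
Kaur vs Rivera: Kaur preferred on 2+2 = 4 ballots; Rivera wins 13–4.
Kaur–Yilmaz: Yilmaz 11–6.
Kaur–Gupta: Kaur 12–5.
Kaur vs Diaz: 6 to 11, Diaz.
Kaur vs Blum: Blum wins 11–6.
Rivera vs Yilmaz: 6 to 11, Yilmaz.
Rivera vs Gupta: 12 to 5, Rivera.
Rivera vs Diaz: Diaz wins 11–6.
Rivera vs Blum: 1+3+4+5 = 13 for Rivera, 4 for Blum — Rivera by 13–4.
Yilmaz vs Gupta: Yilmaz wins 12–5.
Yilmaz vs Diaz: Yilmaz is ranked higher on 1+3+4+2+5 = 15 ballots, Diaz on 2. Yilmaz wins 15–2.
Yilmaz vs Blum: Yilmaz preferred on 1+3+4+2+5 = 15 ballots; Yilmaz wins 15–2.
Gupta vs Diaz: 10 to 7, Gupta.
Gupta vs Blum: 8 to 9, Blum.
Diaz vs Blum: Diaz is ranked higher on 1+3+4+2+5 = 15 ballots, Blum on 2. Diaz wins 15–2.
Every candidate wins at least one matchup (Kaur beats Gupta; Rivera beats Kaur; Yilmaz beats Kaur; Gupta beats Diaz; Diaz beats Kaur; Blum beats Kaur), so there is no Condorcet loser.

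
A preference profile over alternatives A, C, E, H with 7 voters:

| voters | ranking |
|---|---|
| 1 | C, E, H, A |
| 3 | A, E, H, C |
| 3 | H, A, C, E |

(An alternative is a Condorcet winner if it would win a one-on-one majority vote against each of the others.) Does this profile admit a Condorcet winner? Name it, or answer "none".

Pairwise majorities:
A vs C: 6 to 1, A.
A vs E: 6 to 1, A.
A vs H: 3 for A, 4 for H — H by 4–3.
C vs E: C is ranked higher on 1+3 = 4 ballots, E on 3. C wins 4–3.
C vs H: 1 for C, 6 for H — H by 6–1.
E vs H: E is ranked higher on 1+3 = 4 ballots, H on 3. E wins 4–3.
No alternative is unbeaten: A loses to H; C loses to A; E loses to A; H loses to E. In particular A > E > H > A is a majority cycle — no Condorcet winner exists.

none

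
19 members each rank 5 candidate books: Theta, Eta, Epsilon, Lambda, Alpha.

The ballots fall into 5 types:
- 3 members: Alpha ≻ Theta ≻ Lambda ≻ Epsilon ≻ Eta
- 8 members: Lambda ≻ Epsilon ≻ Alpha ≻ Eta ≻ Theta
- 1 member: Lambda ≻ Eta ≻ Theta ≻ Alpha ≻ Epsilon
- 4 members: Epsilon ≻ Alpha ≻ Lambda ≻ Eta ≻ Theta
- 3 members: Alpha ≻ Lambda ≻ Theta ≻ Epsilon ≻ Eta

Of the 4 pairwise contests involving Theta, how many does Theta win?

Theta against each rival (19 members):
Theta vs Eta: Theta preferred on 3+3 = 6 ballots; Eta wins 13–6.
Theta–Epsilon: Epsilon 12–7.
Theta vs Lambda: Lambda, 16–3.
Theta vs Alpha: Theta is ranked higher on 1 ballot, Alpha on 18. Alpha wins 18–1.
Theta beats no one; loses to Eta, Epsilon, Lambda, Alpha — 0 pairwise wins.

0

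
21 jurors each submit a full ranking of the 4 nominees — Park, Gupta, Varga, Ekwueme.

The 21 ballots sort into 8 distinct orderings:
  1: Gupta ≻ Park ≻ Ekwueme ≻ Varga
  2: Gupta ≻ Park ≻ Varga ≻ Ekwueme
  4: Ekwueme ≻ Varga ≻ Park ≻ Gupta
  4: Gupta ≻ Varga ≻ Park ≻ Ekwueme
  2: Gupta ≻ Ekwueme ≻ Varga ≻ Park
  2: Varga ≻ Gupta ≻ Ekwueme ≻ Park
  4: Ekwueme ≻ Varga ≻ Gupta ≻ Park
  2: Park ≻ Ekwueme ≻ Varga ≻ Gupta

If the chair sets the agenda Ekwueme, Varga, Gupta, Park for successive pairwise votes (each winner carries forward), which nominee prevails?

Gupta

Round 1: Ekwueme vs Varga — 13–8, Ekwueme advances.
Round 2: Ekwueme vs Gupta — 10–11, Gupta advances.
Round 3: Gupta vs Park — 15–6, Gupta advances.
Gupta survives the agenda.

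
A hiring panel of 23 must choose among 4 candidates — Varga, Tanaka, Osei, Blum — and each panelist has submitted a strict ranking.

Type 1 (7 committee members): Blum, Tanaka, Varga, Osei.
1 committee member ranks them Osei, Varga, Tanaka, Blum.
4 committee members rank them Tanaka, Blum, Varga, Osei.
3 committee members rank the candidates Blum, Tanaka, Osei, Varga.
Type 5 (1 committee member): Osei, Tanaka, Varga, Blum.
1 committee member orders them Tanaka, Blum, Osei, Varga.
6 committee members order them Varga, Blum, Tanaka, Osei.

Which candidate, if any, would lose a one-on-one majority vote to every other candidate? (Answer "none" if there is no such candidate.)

Osei

Pairwise majorities:
Varga vs Tanaka: 7 to 16, Tanaka.
Varga vs Osei: Varga wins 17–6.
Varga vs Blum: Varga is ranked higher on 1+1+6 = 8 ballots, Blum on 15. Blum wins 15–8.
Tanaka vs Osei: 7+4+3+1+6 = 21 for Tanaka, 2 for Osei — Tanaka by 21–2.
Tanaka vs Blum: Blum, 16–7.
Osei vs Blum: Blum wins 21–2.
Osei loses to every other candidate — it is the Condorcet loser.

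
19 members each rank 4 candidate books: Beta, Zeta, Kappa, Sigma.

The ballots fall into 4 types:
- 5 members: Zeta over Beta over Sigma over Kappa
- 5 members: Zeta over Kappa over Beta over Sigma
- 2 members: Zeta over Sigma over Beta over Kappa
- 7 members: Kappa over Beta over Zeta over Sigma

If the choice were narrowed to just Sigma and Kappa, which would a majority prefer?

Kappa

Ballots ranking Sigma above Kappa: 5 + 2 = 7.
Ballots ranking Kappa above Sigma: 19 − 7 = 12.
Kappa wins the head-to-head 12–7.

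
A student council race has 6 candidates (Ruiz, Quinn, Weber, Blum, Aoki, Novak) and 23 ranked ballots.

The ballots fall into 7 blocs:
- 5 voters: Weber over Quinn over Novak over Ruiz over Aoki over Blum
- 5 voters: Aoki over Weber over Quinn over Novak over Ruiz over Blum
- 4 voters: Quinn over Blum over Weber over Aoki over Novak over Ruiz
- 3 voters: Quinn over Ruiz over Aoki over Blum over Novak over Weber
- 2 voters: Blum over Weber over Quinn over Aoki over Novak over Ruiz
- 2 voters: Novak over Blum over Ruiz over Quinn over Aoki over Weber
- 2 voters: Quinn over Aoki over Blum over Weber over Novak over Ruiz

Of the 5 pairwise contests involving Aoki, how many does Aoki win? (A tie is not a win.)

Aoki against each rival (23 voters):
Aoki vs Ruiz: Aoki preferred on 5+4+2+2 = 13 ballots; Aoki wins 13–10.
Aoki vs Quinn: Aoki is ranked higher on 5 ballots, Quinn on 18. Quinn wins 18–5.
Aoki–Weber: Aoki 12–11.
Aoki–Blum: Aoki 15–8.
Aoki vs Novak: Aoki, 16–7.
Aoki beats Ruiz, Weber, Blum, Novak; loses to Quinn — 4 pairwise wins.

4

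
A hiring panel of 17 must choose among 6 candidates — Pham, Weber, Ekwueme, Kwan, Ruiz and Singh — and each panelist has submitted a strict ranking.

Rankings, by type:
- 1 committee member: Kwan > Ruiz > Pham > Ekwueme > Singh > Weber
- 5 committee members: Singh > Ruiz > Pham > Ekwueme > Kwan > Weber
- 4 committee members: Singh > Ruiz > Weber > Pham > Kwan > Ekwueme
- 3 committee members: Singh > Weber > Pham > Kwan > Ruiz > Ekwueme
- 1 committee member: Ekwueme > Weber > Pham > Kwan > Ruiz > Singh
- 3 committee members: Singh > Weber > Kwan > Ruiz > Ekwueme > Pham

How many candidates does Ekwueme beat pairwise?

0

Ekwueme against each rival (17 committee members):
Ekwueme vs Pham: 4 to 13, Pham.
Ekwueme vs Weber: 7 to 10, Weber.
Ekwueme vs Kwan: 5+1 = 6 for Ekwueme, 11 for Kwan — Kwan by 11–6.
Ekwueme vs Ruiz: 1 for Ekwueme, 16 for Ruiz — Ruiz by 16–1.
Ekwueme vs Singh: 2 to 15, Singh.
Ekwueme beats no one; loses to Pham, Weber, Kwan, Ruiz, Singh — 0 pairwise wins.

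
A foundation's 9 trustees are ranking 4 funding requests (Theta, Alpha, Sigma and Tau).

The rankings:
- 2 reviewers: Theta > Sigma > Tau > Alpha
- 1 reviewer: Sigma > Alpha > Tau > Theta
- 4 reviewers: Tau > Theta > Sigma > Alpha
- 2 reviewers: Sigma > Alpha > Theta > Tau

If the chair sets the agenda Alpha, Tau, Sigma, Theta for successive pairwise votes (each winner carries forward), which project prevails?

Theta

Round 1: Alpha vs Tau — 3–6, Tau advances.
Round 2: Tau vs Sigma — 4–5, Sigma advances.
Round 3: Sigma vs Theta — 3–6, Theta advances.
Theta survives the agenda.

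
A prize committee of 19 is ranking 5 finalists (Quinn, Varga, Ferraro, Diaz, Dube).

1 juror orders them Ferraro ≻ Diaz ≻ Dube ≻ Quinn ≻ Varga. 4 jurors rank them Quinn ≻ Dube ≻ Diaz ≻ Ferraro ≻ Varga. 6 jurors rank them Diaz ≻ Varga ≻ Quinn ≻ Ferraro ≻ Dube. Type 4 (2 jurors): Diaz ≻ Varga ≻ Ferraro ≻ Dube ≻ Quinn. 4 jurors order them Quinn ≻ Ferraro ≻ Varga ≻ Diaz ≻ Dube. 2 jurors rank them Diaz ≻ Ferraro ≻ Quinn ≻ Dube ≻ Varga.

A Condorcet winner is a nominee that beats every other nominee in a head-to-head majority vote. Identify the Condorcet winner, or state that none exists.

Pairwise majorities:
Quinn vs Varga: 11 to 8, Quinn.
Quinn vs Ferraro: 14 to 5, Quinn.
Quinn–Diaz: Diaz 11–8.
Quinn–Dube: Quinn 16–3.
Varga–Ferraro: Ferraro 11–8.
Varga vs Diaz: 4 for Varga, 15 for Diaz — Diaz by 15–4.
Varga vs Dube: 12 to 7, Varga.
Ferraro vs Diaz: 1+4 = 5 for Ferraro, 14 for Diaz — Diaz by 14–5.
Ferraro vs Dube: Ferraro, 15–4.
Diaz vs Dube: Diaz preferred on 1+6+2+4+2 = 15 ballots; Diaz wins 15–4.
Only Diaz has no losses; Diaz is the Condorcet winner.

Diaz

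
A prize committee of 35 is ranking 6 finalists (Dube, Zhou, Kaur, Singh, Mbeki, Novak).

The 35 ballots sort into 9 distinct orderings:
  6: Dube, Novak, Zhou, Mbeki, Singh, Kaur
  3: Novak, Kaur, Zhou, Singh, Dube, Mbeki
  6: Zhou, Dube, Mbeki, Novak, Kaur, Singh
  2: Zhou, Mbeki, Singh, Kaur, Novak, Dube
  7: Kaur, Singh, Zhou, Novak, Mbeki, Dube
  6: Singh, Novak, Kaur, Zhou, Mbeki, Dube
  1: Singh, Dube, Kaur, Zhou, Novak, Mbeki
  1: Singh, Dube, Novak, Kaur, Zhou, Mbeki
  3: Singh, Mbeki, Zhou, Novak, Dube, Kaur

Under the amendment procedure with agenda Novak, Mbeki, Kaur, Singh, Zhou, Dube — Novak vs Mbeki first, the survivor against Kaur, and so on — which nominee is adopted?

Singh

Round 1: Novak vs Mbeki — 24–11, Novak advances.
Round 2: Novak vs Kaur — 25–10, Novak advances.
Round 3: Novak vs Singh — 15–20, Singh advances.
Round 4: Singh vs Zhou — 18–17, Singh advances.
Round 5: Singh vs Dube — 23–12, Singh advances.
The agenda winner is Singh.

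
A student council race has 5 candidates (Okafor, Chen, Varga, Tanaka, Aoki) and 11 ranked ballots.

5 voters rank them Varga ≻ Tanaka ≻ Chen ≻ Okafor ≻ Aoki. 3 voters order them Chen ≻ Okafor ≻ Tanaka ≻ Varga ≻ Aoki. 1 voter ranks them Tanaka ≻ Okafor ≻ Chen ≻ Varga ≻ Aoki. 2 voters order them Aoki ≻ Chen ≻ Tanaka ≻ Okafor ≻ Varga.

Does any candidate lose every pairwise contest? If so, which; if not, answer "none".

Pairwise majorities:
Okafor vs Chen: Okafor is ranked higher on 1 ballot, Chen on 10. Chen wins 10–1.
Okafor vs Varga: Okafor is ranked higher on 3+1+2 = 6 ballots, Varga on 5. Okafor wins 6–5.
Okafor–Tanaka: Tanaka 8–3.
Okafor vs Aoki: Okafor is ranked higher on 5+3+1 = 9 ballots, Aoki on 2. Okafor wins 9–2.
Chen vs Varga: Chen, 6–5.
Chen vs Tanaka: Tanaka wins 6–5.
Chen–Aoki: Chen 9–2.
Varga–Tanaka: Tanaka 6–5.
Varga–Aoki: Varga 9–2.
Tanaka vs Aoki: 5+3+1 = 9 for Tanaka, 2 for Aoki — Tanaka by 9–2.
Aoki is beaten in every head-to-head and is the Condorcet loser.

Aoki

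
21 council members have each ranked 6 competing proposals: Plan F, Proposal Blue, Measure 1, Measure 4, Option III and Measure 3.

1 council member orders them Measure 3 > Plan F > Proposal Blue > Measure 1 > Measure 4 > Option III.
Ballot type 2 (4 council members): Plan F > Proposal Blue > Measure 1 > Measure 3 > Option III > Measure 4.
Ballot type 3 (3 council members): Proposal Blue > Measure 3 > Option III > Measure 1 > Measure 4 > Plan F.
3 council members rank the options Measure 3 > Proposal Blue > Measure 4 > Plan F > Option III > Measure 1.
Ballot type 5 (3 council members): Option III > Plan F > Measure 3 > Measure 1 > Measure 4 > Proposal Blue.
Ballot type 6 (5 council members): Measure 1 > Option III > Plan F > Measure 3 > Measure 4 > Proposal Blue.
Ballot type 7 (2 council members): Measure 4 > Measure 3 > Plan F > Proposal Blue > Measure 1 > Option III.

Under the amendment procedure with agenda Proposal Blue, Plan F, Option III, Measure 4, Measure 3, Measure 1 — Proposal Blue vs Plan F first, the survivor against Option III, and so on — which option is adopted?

Round 1: Proposal Blue vs Plan F — 6–15, Plan F advances.
Round 2: Plan F vs Option III — 10–11, Option III advances.
Round 3: Option III vs Measure 4 — 15–6, Option III advances.
Round 4: Option III vs Measure 3 — 8–13, Measure 3 advances.
Round 5: Measure 3 vs Measure 1 — 12–9, Measure 3 advances.
Measure 3 survives the agenda.

Measure 3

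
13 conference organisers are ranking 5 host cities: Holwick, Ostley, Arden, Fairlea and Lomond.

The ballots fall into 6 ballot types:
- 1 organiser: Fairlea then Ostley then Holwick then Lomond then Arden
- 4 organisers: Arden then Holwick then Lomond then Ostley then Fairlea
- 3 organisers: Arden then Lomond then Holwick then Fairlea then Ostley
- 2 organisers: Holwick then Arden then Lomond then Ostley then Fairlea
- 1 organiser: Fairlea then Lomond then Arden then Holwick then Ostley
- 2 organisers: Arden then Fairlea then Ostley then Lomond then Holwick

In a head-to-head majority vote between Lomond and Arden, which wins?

Ballots ranking Lomond above Arden: 1 + 1 = 2.
Ballots ranking Arden above Lomond: 13 − 2 = 11.
Arden wins the head-to-head 11–2.

Arden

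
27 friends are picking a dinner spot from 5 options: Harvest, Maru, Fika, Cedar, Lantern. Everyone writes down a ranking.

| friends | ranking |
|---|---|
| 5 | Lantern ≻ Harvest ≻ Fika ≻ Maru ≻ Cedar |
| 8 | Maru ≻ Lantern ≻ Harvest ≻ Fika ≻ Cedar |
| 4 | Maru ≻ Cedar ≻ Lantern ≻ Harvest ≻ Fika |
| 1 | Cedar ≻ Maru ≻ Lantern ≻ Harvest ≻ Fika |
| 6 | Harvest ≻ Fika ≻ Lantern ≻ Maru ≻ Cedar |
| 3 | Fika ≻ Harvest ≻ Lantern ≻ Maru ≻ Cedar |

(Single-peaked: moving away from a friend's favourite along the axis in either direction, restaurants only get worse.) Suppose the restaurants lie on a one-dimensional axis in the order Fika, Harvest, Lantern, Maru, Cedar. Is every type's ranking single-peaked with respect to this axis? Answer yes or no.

yes

Axis positions: Fika=1, Harvest=2, Lantern=3, Maru=4, Cedar=5.
Type 1 (peak Lantern at position 3): ranking walks positions 3-2-1-4-5, expanding outward from the peak — single-peaked.
Type 2 (peak Maru at position 4): ranking walks positions 4-3-2-1-5, expanding outward from the peak — single-peaked.
Type 3 (peak Maru at position 4): ranking walks positions 4-5-3-2-1, expanding outward from the peak — single-peaked.
Type 4 (peak Cedar at position 5): ranking walks positions 5-4-3-2-1, expanding outward from the peak — single-peaked.
Type 5 (peak Harvest at position 2): ranking walks positions 2-1-3-4-5, expanding outward from the peak — single-peaked.
Type 6 (peak Fika at position 1): ranking walks positions 1-2-3-4-5, expanding outward from the peak — single-peaked.
Every ranking is single-peaked on this axis.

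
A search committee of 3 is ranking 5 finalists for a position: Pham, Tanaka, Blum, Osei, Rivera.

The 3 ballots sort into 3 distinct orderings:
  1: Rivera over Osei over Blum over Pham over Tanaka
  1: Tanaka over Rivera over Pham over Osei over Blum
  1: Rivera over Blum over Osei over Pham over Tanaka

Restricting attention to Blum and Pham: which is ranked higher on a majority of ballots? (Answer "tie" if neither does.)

Blum

Ballots ranking Blum above Pham: 1 + 1 = 2.
Ballots ranking Pham above Blum: 3 − 2 = 1.
Blum wins the head-to-head 2–1.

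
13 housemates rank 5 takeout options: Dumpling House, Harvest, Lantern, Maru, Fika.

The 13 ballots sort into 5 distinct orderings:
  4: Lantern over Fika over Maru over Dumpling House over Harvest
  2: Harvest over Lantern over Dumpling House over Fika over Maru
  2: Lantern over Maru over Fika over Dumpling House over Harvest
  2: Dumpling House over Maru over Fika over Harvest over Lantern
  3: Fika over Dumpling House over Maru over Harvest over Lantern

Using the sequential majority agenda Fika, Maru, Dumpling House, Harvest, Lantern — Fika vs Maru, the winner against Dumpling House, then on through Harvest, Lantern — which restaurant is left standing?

Round 1: Fika vs Maru — 9–4, Fika advances.
Round 2: Fika vs Dumpling House — 9–4, Fika advances.
Round 3: Fika vs Harvest — 11–2, Fika advances.
Round 4: Fika vs Lantern — 5–8, Lantern advances.
Lantern survives the agenda.

Lantern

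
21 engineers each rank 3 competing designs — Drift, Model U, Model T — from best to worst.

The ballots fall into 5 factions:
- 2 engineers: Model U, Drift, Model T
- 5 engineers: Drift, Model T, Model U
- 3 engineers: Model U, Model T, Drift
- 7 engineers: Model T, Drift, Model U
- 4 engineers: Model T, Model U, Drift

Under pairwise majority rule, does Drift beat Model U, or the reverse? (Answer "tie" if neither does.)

Ballots ranking Drift above Model U: 5 + 7 = 12.
Ballots ranking Model U above Drift: 21 − 12 = 9.
Drift wins the head-to-head 12–9.

Drift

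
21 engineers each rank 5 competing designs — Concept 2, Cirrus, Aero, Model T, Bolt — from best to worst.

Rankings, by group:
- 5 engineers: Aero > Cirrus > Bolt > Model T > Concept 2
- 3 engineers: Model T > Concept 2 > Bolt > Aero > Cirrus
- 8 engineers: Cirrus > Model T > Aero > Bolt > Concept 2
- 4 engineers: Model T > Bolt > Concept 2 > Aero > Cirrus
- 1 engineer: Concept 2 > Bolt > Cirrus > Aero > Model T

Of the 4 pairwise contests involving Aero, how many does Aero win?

3

Aero against each rival (21 engineers):
Aero vs Concept 2: Aero is ranked higher on 5+8 = 13 ballots, Concept 2 on 8. Aero wins 13–8.
Aero–Cirrus: Aero 12–9.
Aero vs Model T: 6 to 15, Model T.
Aero vs Bolt: 13 to 8, Aero.
Aero beats Concept 2, Cirrus, Bolt; loses to Model T — 3 pairwise wins.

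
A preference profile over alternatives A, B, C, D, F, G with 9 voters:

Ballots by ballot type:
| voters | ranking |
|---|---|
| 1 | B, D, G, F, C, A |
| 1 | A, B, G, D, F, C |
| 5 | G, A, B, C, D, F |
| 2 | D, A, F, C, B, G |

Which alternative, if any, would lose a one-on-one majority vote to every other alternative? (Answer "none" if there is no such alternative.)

F

Pairwise majorities:
A–B: A 8–1.
A vs C: 8 to 1, A.
A vs D: 6 to 3, A.
A vs F: A wins 8–1.
A vs G: G, 6–3.
B vs C: B is ranked higher on 1+1+5 = 7 ballots, C on 2. B wins 7–2.
B–D: B 7–2.
B vs F: B is ranked higher on 1+1+5 = 7 ballots, F on 2. B wins 7–2.
B vs G: G, 5–4.
C vs D: C, 5–4.
C vs F: C is ranked higher on 5 ballots, F on 4. C wins 5–4.
C vs G: G, 7–2.
D vs F: D, 9–0.
D vs G: D preferred on 1+2 = 3 ballots; G wins 6–3.
F–G: G 7–2.
Only F has no wins; F is the Condorcet loser.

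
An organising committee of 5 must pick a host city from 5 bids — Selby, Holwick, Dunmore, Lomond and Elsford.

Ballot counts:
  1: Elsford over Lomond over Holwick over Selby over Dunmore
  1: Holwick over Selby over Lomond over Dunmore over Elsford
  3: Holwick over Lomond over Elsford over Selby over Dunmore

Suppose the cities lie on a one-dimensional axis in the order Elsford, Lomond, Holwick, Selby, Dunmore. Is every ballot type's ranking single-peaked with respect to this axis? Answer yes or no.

Axis positions: Elsford=1, Lomond=2, Holwick=3, Selby=4, Dunmore=5.
Ballot type 1 (peak Elsford at position 1): ranking walks positions 1-2-3-4-5, expanding outward from the peak — single-peaked.
Ballot type 2 (peak Holwick at position 3): ranking walks positions 3-4-2-5-1, expanding outward from the peak — single-peaked.
Ballot type 3 (peak Holwick at position 3): ranking walks positions 3-2-1-4-5, expanding outward from the peak — single-peaked.
Every ranking is single-peaked on this axis.

yes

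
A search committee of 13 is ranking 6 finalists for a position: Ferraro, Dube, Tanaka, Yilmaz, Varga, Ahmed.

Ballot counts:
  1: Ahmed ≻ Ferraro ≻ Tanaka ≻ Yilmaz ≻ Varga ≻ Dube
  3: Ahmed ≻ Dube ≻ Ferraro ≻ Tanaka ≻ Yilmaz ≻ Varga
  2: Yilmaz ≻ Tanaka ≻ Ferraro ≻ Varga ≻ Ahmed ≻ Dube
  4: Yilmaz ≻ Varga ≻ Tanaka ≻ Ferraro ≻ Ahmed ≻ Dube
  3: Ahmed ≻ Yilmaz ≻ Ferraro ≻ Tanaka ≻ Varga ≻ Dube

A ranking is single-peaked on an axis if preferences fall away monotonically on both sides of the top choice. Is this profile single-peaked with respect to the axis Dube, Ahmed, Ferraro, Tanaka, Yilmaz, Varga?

no

Axis positions: Dube=1, Ahmed=2, Ferraro=3, Tanaka=4, Yilmaz=5, Varga=6.
Bloc 1 (peak Ahmed at position 2): ranking walks positions 2-3-4-5-6-1, expanding outward from the peak — single-peaked.
Bloc 2 (peak Ahmed at position 2): ranking walks positions 2-1-3-4-5-6, expanding outward from the peak — single-peaked.
Bloc 3 (peak Yilmaz at position 5): ranking walks positions 5-4-3-6-2-1, expanding outward from the peak — single-peaked.
Bloc 4 (peak Yilmaz at position 5): ranking walks positions 5-6-4-3-2-1, expanding outward from the peak — single-peaked.
Bloc 5: ranking walks positions 2-5-3-4-6-1; Yilmaz is ranked above Ferraro even though Ferraro lies between Yilmaz and the peak Ahmed on the axis — preferences dip and rise again. Not single-peaked.
Bloc 5 violates single-peakedness, so the profile is not single-peaked on this axis.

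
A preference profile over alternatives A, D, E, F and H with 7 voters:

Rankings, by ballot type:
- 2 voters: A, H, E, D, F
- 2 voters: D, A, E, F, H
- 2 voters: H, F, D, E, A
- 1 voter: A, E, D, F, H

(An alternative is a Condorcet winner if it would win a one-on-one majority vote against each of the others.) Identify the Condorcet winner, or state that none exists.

none

Check each pair by majority over 7 ballots:
A vs D: D, 4–3.
A vs E: 2+2+1 = 5 for A, 2 for E — A by 5–2.
A vs F: 2+2+1 = 5 for A, 2 for F — A by 5–2.
A vs H: A preferred on 2+2+1 = 5 ballots; A wins 5–2.
D vs E: D preferred on 2+2 = 4 ballots; D wins 4–3.
D vs F: D, 5–2.
D vs H: H wins 4–3.
E vs F: E wins 5–2.
E–H: H 4–3.
F vs H: F preferred on 2+1 = 3 ballots; H wins 4–3.
No alternative is unbeaten: A loses to D; D loses to H; E loses to A; F loses to A; H loses to A. In particular A → H → D → A is a majority cycle — no Condorcet winner exists.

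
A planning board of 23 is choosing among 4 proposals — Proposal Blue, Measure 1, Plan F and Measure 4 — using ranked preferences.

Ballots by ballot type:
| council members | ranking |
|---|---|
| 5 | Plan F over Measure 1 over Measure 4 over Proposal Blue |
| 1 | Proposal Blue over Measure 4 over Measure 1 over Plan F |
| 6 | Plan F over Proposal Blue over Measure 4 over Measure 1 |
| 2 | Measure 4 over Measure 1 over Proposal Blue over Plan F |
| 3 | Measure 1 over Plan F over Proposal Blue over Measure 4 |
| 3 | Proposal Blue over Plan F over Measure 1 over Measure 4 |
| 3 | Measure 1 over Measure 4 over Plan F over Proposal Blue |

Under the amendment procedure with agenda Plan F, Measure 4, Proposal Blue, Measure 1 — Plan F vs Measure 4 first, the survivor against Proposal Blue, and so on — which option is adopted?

Round 1: Plan F vs Measure 4 — 17–6, Plan F advances.
Round 2: Plan F vs Proposal Blue — 17–6, Plan F advances.
Round 3: Plan F vs Measure 1 — 14–9, Plan F advances.
Plan F survives the agenda.

Plan F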